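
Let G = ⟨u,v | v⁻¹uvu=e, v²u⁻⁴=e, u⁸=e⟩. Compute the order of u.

Compute successive powers until reaching e:
  u¹ = u, u² = u², u³ = u³, u⁴ = u⁴, u⁵ = u⁵, u⁶ = u⁶, u⁷ = u⁷, u⁸ = e.
The smallest positive k with uᵏ = e is 8.

Answer: 8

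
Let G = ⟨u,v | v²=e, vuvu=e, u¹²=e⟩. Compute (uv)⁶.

Compute successive powers of (uv), reducing at each step:
  (uv)²: (uv) · u = v;   v · v = e
  (uv)³: e · u = u;   u · v = uv
  (uv)⁴: (uv) · u = v;   v · v = e
  (uv)⁵: e · u = u;   u · v = uv
  (uv)⁶: (uv) · u = v;   v · v = e

Answer: e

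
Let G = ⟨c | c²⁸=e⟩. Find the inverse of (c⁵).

The order of (c⁵) is 28 (smallest k with (c⁵)ᵏ = e), so (c⁵)⁻¹ = (c⁵)²⁷ = c²³.
Check: (c⁵) · (c²³) → (c⁵) · c²³ = e, giving e as required.

Answer: c²³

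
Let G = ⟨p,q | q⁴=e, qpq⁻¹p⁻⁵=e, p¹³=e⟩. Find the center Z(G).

An element z ∈ Z(G) iff z commutes with every generator.
For example e is central: e·p = p = p·e; e·q = q = q·e.
Whereas p ∉ Z(G) since p·q = pq ≠ p⁵q = q·p.
Checking each of the 52 elements this way gives Z(G) = {e}, of order 1.

Answer: {e}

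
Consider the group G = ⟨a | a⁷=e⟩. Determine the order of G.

G is generated by a single element, so G is cyclic. The relator gives a⁷ = e and no smaller power is forced to be e, so the 7 powers {a, e, a², a³, a⁴, a⁵, a⁶} are distinct. Hence |G| = 7.

Answer: 7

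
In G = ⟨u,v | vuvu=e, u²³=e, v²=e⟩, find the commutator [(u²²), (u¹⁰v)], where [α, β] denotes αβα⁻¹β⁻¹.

[(u²²), (u¹⁰v)] = (u²²)·(u¹⁰v)·(u²²)⁻¹·(u¹⁰v)⁻¹.
  (u²²) · (u¹⁰v) = u⁹v
  (u⁹v) · u = u⁸v
  (u⁸v) · (u¹⁰v) = u²¹

Answer: u²¹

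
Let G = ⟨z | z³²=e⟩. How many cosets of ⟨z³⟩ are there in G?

First find ord(z³) by computing successive powers:
  (z³)¹ = z³, (z³)² = z⁶, (z³)³ = z⁹, (z³)⁴ = z¹², (z³)⁵ = z¹⁵, (z³)⁶ = z¹⁸, (z³)⁷ = z²¹, (z³)⁸ = z²⁴, (z³)⁹ = z²⁷, (z³)¹⁰ = z³⁰, (z³)¹¹ = z, (z³)¹² = z⁴, (z³)¹³ = z⁷, (z³)¹⁴ = z¹⁰, (z³)¹⁵ = z¹³, (z³)¹⁶ = z¹⁶, (z³)¹⁷ = z¹⁹, (z³)¹⁸ = z²², (z³)¹⁹ = z²⁵, (z³)²⁰ = z²⁸, (z³)²¹ = z³¹, (z³)²² = z², (z³)²³ = z⁵, (z³)²⁴ = z⁸, (z³)²⁵ = z¹¹, (z³)²⁶ = z¹⁴, (z³)²⁷ = z¹⁷, (z³)²⁸ = z²⁰, (z³)²⁹ = z²³, (z³)³⁰ = z²⁶, (z³)³¹ = z²⁹, (z³)³² = e.
So |⟨z³⟩| = ord(z³) = 32. With |G| = 32, by Lagrange [G : ⟨z³⟩] = 32/32 = 1.

Answer: 1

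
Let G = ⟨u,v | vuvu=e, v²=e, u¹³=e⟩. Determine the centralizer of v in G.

⟨v⟩ ⊆ C_G(v) since powers of v commute with v; so |C_G(v)| ≥ |⟨v⟩| = 2.
By orbit–stabilizer, |C_G(v)| = |G| / |conj. class of v| = 26 / 13 = 2.
The 2 elements commuting with v are {e, v}.

Answer: {e, v}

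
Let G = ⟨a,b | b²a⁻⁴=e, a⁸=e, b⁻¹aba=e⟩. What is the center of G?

An element z ∈ Z(G) iff z commutes with every generator.
For example a⁴ is central: (a⁴)·a = a⁵ = a·(a⁴); (a⁴)·b = b⁻¹ = b·(a⁴).
Whereas a ∉ Z(G) since a·b = ab ≠ a³b⁻¹ = b·a.
Checking each of the 16 elements this way gives Z(G) = {e, a⁴}, of order 2.

Answer: {e, a⁴}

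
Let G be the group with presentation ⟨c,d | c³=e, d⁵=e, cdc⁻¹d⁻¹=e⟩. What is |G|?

Enumerate words in the generators, reducing via the relations: the distinct elements are
  {c, d, e, cd, c², d², d³, d⁴, cd², cd³, cd⁴, c²d, c²d², c²d³, c²d⁴}.
No further products give new elements, so |G| = 15.

Answer: 15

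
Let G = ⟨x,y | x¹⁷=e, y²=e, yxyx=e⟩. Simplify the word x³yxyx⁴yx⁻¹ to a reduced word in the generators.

Multiply left to right, reducing at each step:
  (x³) · y = x³y
  (x³y) · x = x²y
  (x²y) · y = x²
  (x²) · x⁴ = x⁶
  (x⁶) · y = x⁶y
  (x⁶y) · x⁻¹ = x⁷y

Answer: x⁷y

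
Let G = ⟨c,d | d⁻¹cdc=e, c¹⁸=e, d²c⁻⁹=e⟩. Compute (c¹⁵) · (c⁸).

Compute (c¹⁵) · (c⁸) by multiplying left to right and reducing via the relations at each step:
  (c¹⁵) · c⁸ = c⁵

Answer: c⁵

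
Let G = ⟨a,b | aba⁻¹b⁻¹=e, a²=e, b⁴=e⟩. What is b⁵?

Compute successive powers of b, reducing at each step:
  b²: b · b = b²
  b³: (b²) · b = b³
  b⁴: (b³) · b = e
  b⁵: e · b = b

Answer: b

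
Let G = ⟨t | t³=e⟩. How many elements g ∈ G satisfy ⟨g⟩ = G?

G is cyclic of order 3. An element generates G iff its order is 3, and a cyclic group of order 3 has exactly φ(3) = 2 such elements.

Answer: 2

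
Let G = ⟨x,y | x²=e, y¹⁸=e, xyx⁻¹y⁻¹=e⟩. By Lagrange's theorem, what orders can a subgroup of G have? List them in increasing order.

|G| = 36 = 2² · 3². By Lagrange's theorem the order of any subgroup divides 36; the divisors of 36 are 1, 2, 3, 4, 6, 9, 12, 18, 36.

Answer: 1, 2, 3, 4, 6, 9, 12, 18, 36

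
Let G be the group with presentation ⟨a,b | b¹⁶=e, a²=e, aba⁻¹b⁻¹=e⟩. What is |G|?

Enumerate words in the generators, reducing via the relations: the distinct elements are
  {a, b, e, ab, b², b³, b⁴, b⁵, b⁶, b⁷, b⁸, b⁹, ab², ab³, ab⁴, ab⁵, ab⁶, ab⁷, ab⁸, ab⁹, b¹², b¹³, b¹¹, b¹⁰, b¹⁴, b¹⁵, ab¹², ab¹³, ab¹¹, ab¹⁰, ab¹⁴, ab¹⁵}.
No further products give new elements, so |G| = 32.

Answer: 32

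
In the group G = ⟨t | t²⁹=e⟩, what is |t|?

Compute successive powers until reaching e:
  t¹ = t, t² = t², t³ = t³, t⁴ = t⁴, t⁵ = t⁵, t⁶ = t⁶, t⁷ = t⁷, t⁸ = t⁸, t⁹ = t⁹, t¹⁰ = t¹⁰, t¹¹ = t¹¹, t¹² = t¹², t¹³ = t¹³, t¹⁴ = t¹⁴, t¹⁵ = t¹⁵, t¹⁶ = t¹⁶, t¹⁷ = t¹⁷, t¹⁸ = t¹⁸, t¹⁹ = t¹⁹, t²⁰ = t²⁰, t²¹ = t²¹, t²² = t²², t²³ = t²³, t²⁴ = t²⁴, t²⁵ = t²⁵, t²⁶ = t²⁶, t²⁷ = t²⁷, t²⁸ = t²⁸, t²⁹ = e.
The smallest positive k with tᵏ = e is 29.

Answer: 29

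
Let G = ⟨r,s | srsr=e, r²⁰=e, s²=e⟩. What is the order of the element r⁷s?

Compute successive powers until reaching e:
  (r⁷s)¹ = r⁷s, (r⁷s)² = e.
The smallest positive k with (r⁷s)ᵏ = e is 2.

Answer: 2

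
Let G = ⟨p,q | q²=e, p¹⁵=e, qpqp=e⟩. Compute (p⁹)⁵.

Compute successive powers of (p⁹), reducing at each step:
  (p⁹)²: (p⁹) · p⁹ = p³
  (p⁹)³: (p³) · p⁹ = p¹²
  (p⁹)⁴: (p¹²) · p⁹ = p⁶
  (p⁹)⁵: (p⁶) · p⁹ = e

Answer: e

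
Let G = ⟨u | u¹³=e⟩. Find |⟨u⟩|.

|⟨u⟩| equals the order of u. Compute successive powers until reaching e:
  u¹ = u, u² = u², u³ = u³, u⁴ = u⁴, u⁵ = u⁵, u⁶ = u⁶, u⁷ = u⁷, u⁸ = u⁸, u⁹ = u⁹, u¹⁰ = u¹⁰, u¹¹ = u¹¹, u¹² = u¹², u¹³ = e.
The smallest positive k with uᵏ = e is 13, so |⟨u⟩| = 13.

Answer: 13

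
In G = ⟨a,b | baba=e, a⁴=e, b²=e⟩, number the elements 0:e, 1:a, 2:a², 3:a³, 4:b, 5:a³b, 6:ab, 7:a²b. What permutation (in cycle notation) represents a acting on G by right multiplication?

(0 1 2 3)(4 5 7 6)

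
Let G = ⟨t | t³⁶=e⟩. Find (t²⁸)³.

Compute successive powers of (t²⁸), reducing at each step:
  (t²⁸)²: (t²⁸) · t²⁸ = t²⁰
  (t²⁸)³: (t²⁰) · t²⁸ = t¹²

Answer: t¹²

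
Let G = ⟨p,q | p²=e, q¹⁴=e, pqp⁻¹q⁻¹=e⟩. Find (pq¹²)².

Compute successive powers of (pq¹²), reducing at each step:
  (pq¹²)²: (pq¹²) · p = q¹²;   (q¹²) · q¹² = q¹⁰

Answer: q¹⁰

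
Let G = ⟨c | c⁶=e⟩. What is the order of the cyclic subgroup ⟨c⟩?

|⟨c⟩| equals the order of c. Compute successive powers until reaching e:
  c¹ = c, c² = c², c³ = c³, c⁴ = c⁴, c⁵ = c⁵, c⁶ = e.
The smallest positive k with cᵏ = e is 6, so |⟨c⟩| = 6.

Answer: 6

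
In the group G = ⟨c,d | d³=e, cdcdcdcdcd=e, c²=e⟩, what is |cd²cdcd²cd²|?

Compute successive powers until reaching e:
  (cd²cdcd²cd²)¹ = cd²cdcd²cd², (cd²cdcd²cd²)² = e.
The smallest positive k with (cd²cdcd²cd²)ᵏ = e is 2.

Answer: 2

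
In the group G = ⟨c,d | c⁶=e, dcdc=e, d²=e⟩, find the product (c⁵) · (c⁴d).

Compute (c⁵) · (c⁴d) by multiplying left to right and reducing via the relations at each step:
  (c⁵) · c⁴ = c³
  (c³) · d = c³d

Answer: c³d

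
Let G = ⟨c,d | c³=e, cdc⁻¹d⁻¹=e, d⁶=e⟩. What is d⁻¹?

The order of d is 6 (smallest k with dᵏ = e), so d⁻¹ = d⁵ = d⁵.
Check: d · (d⁵) → d · d⁵ = e, giving e as required.

Answer: d⁵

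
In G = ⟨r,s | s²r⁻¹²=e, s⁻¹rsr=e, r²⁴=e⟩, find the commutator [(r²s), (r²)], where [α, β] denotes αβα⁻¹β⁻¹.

[(r²s), (r²)] = (r²s)·(r²)·(r²s)⁻¹·(r²)⁻¹.
  (r²s) · (r²) = s
  s · (r²s⁻¹) = r²²
  (r²²) · (r²²) = r²⁰

Answer: r²⁰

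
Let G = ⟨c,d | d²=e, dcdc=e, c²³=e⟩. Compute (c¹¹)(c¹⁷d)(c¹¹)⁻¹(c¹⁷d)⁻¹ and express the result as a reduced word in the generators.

[(c¹¹), (c¹⁷d)] = (c¹¹)·(c¹⁷d)·(c¹¹)⁻¹·(c¹⁷d)⁻¹.
  (c¹¹) · (c¹⁷d) = c⁵d
  (c⁵d) · (c¹²) = c¹⁶d
  (c¹⁶d) · (c¹⁷d) = c²²

Answer: c²²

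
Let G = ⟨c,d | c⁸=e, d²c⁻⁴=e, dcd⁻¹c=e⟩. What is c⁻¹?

The order of c is 8 (smallest k with cᵏ = e), so c⁻¹ = c⁷ = c⁷.
Check: c · (c⁷) → c · c⁷ = e, giving e as required.

Answer: c⁷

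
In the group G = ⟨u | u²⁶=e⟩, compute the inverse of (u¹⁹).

The order of (u¹⁹) is 26 (smallest k with (u¹⁹)ᵏ = e), so (u¹⁹)⁻¹ = (u¹⁹)²⁵ = u⁷.
Check: (u¹⁹) · (u⁷) → (u¹⁹) · u⁷ = e, giving e as required.

Answer: u⁷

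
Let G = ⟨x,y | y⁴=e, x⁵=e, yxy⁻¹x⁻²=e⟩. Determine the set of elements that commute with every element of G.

An element z ∈ Z(G) iff z commutes with every generator.
For example e is central: e·x = x = x·e; e·y = y = y·e.
Whereas x ∉ Z(G) since x·y = xy ≠ x²y = y·x.
Checking each of the 20 elements this way gives Z(G) = {e}, of order 1.

Answer: {e}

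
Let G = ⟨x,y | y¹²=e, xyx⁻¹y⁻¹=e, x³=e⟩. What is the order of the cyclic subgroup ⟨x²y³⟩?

|⟨x²y³⟩| equals the order of x²y³. Compute successive powers until reaching e:
  (x²y³)¹ = x²y³, (x²y³)² = xy⁶, (x²y³)³ = y⁹, (x²y³)⁴ = x², (x²y³)⁵ = xy³, (x²y³)⁶ = y⁶, (x²y³)⁷ = x²y⁹, (x²y³)⁸ = x, (x²y³)⁹ = y³, (x²y³)¹⁰ = x²y⁶, (x²y³)¹¹ = xy⁹, (x²y³)¹² = e.
The smallest positive k with (x²y³)ᵏ = e is 12, so |⟨x²y³⟩| = 12.

Answer: 12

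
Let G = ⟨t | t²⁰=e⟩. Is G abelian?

G has a single generator, so G is cyclic and hence abelian.

Answer: Yes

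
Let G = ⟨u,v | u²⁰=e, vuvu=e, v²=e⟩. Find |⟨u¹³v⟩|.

|⟨u¹³v⟩| equals the order of u¹³v. Compute successive powers until reaching e:
  (u¹³v)¹ = u¹³v, (u¹³v)² = e.
The smallest positive k with (u¹³v)ᵏ = e is 2, so |⟨u¹³v⟩| = 2.

Answer: 2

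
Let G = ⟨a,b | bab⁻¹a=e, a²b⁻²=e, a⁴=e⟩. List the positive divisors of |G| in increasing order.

|G| = 8 = 2³. By Lagrange's theorem the order of any subgroup divides 8; the divisors of 8 are 1, 2, 4, 8.

Answer: 1, 2, 4, 8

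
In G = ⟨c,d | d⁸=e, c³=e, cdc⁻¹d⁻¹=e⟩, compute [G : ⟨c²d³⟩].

First find ord(c²d³) by computing successive powers:
  (c²d³)¹ = c²d³, (c²d³)² = cd⁶, (c²d³)³ = d, (c²d³)⁴ = c²d⁴, (c²d³)⁵ = cd⁷, (c²d³)⁶ = d², (c²d³)⁷ = c²d⁵, (c²d³)⁸ = c, (c²d³)⁹ = d³, (c²d³)¹⁰ = c²d⁶, (c²d³)¹¹ = cd, (c²d³)¹² = d⁴, (c²d³)¹³ = c²d⁷, (c²d³)¹⁴ = cd², (c²d³)¹⁵ = d⁵, (c²d³)¹⁶ = c², (c²d³)¹⁷ = cd³, (c²d³)¹⁸ = d⁶, (c²d³)¹⁹ = c²d, (c²d³)²⁰ = cd⁴, (c²d³)²¹ = d⁷, (c²d³)²² = c²d², (c²d³)²³ = cd⁵, (c²d³)²⁴ = e.
So |⟨c²d³⟩| = ord(c²d³) = 24. With |G| = 24, by Lagrange [G : ⟨c²d³⟩] = 24/24 = 1.

Answer: 1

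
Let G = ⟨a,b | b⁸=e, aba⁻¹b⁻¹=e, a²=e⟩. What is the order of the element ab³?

Compute successive powers until reaching e:
  (ab³)¹ = ab³, (ab³)² = b⁶, (ab³)³ = ab, (ab³)⁴ = b⁴, (ab³)⁵ = ab⁷, (ab³)⁶ = b², (ab³)⁷ = ab⁵, (ab³)⁸ = e.
The smallest positive k with (ab³)ᵏ = e is 8.

Answer: 8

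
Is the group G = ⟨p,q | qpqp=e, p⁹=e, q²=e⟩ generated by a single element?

Every cyclic group is abelian. But p·q = pq while q·p = p⁸q, so p·q ≠ q·p and G is not abelian. Hence G is not cyclic.

Answer: No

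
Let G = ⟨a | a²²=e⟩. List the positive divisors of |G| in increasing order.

|G| = 22 = 2 · 11. By Lagrange's theorem the order of any subgroup divides 22; the divisors of 22 are 1, 2, 11, 22.

Answer: 1, 2, 11, 22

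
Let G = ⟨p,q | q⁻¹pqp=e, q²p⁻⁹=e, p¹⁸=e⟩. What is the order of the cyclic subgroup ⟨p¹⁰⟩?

|⟨p¹⁰⟩| equals the order of p¹⁰. Compute successive powers until reaching e:
  (p¹⁰)¹ = p¹⁰, (p¹⁰)² = p², (p¹⁰)³ = p¹², (p¹⁰)⁴ = p⁴, (p¹⁰)⁵ = p¹⁴, (p¹⁰)⁶ = p⁶, (p¹⁰)⁷ = p¹⁶, (p¹⁰)⁸ = p⁸, (p¹⁰)⁹ = e.
The smallest positive k with (p¹⁰)ᵏ = e is 9, so |⟨p¹⁰⟩| = 9.

Answer: 9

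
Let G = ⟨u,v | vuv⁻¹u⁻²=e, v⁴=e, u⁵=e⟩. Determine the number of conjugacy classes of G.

The conjugacy classes (representative and size) are:
  [e] (size 1), [u⁴] (size 4), [u²v] (size 5), [v²] (size 5), [u³v³] (size 5).
Class equation: 1 + 4 + 5 + 5 + 5 = 20 = |G|. So G has 5 conjugacy classes.

Answer: 5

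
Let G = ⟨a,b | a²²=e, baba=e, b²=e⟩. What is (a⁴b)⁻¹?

The order of (a⁴b) is 2 (smallest k with (a⁴b)ᵏ = e), so (a⁴b)⁻¹ = (a⁴b)¹ = a⁴b.
Check: (a⁴b) · (a⁴b) → (a⁴b) · a⁴ = b;   b · b = e, giving e as required.

Answer: a⁴b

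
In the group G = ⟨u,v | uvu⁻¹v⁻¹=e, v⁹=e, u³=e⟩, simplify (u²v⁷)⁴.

Compute successive powers of (u²v⁷), reducing at each step:
  (u²v⁷)²: (u²v⁷) · u² = uv⁷;   (uv⁷) · v⁷ = uv⁵
  (u²v⁷)³: (uv⁵) · u² = v⁵;   (v⁵) · v⁷ = v³
  (u²v⁷)⁴: (v³) · u² = u²v³;   (u²v³) · v⁷ = u²v

Answer: u²v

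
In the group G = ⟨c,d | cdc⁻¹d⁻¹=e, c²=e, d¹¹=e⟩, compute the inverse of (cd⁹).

The order of (cd⁹) is 22 (smallest k with (cd⁹)ᵏ = e), so (cd⁹)⁻¹ = (cd⁹)²¹ = cd².
Check: (cd⁹) · (cd²) → (cd⁹) · c = d⁹;   (d⁹) · d² = e, giving e as required.

Answer: cd²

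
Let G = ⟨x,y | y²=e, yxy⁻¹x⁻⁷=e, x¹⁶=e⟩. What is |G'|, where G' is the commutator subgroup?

G' = [G, G] is generated by all commutators. The generator-pair commutators are: [x, y] = x¹⁰.
The subgroup they normally generate is {e, x², x⁴, x⁶, x⁸, x¹⁰, x¹², x¹⁴}, of order 8.
Check: |G/G'| = 32/8 = 4 is the order of the abelianisation.

Answer: 8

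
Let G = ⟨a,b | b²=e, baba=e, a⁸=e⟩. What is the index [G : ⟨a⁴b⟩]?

First find ord(a⁴b) by computing successive powers:
  (a⁴b)¹ = a⁴b, (a⁴b)² = e.
So |⟨a⁴b⟩| = ord(a⁴b) = 2. With |G| = 16, by Lagrange [G : ⟨a⁴b⟩] = 16/2 = 8.

Answer: 8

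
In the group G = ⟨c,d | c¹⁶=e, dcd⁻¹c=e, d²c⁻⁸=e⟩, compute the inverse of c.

The order of c is 16 (smallest k with cᵏ = e), so c⁻¹ = c¹⁵ = c¹⁵.
Check: c · (c¹⁵) → c · c¹⁵ = e, giving e as required.

Answer: c¹⁵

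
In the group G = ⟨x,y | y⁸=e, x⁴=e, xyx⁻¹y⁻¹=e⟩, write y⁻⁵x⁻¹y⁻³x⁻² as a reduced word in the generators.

Multiply left to right, reducing at each step:
  (y³) · x⁻¹ = x³y³
  (x³y³) · y⁻³ = x³
  (x³) · x⁻² = x

Answer: x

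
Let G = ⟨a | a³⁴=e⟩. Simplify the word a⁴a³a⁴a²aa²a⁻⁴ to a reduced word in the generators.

Multiply left to right, reducing at each step:
  (a⁴) · a³ = a⁷
  (a⁷) · a⁴ = a¹¹
  (a¹¹) · a² = a¹³
  (a¹³) · a = a¹⁴
  (a¹⁴) · a² = a¹⁶
  (a¹⁶) · a⁻⁴ = a¹²

Answer: a¹²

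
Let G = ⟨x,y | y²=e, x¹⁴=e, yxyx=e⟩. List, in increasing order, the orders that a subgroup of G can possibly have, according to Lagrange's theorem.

|G| = 28 = 2² · 7. By Lagrange's theorem the order of any subgroup divides 28; the divisors of 28 are 1, 2, 4, 7, 14, 28.

Answer: 1, 2, 4, 7, 14, 28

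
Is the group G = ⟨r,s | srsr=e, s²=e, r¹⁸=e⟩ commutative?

r·s = rs but s·r = r¹⁷s, so r·s ≠ s·r and G is not abelian.

Answer: No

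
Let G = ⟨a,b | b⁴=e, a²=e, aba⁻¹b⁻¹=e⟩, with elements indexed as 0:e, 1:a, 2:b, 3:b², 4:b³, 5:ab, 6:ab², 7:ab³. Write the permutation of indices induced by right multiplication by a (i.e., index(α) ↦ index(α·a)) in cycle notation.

(0 1)(2 5)(3 6)(4 7)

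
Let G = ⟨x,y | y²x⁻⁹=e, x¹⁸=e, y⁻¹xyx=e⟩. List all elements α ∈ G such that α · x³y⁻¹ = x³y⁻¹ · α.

⟨x³y⁻¹⟩ ⊆ C_G(x³y⁻¹) since powers of x³y⁻¹ commute with x³y⁻¹; so |C_G(x³y⁻¹)| ≥ |⟨x³y⁻¹⟩| = 4.
By orbit–stabilizer, |C_G(x³y⁻¹)| = |G| / |conj. class of x³y⁻¹| = 36 / 9 = 4.
The 4 elements commuting with x³y⁻¹ are {e, x⁹, x³y, x³y⁻¹}.

Answer: {e, x⁹, x³y, x³y⁻¹}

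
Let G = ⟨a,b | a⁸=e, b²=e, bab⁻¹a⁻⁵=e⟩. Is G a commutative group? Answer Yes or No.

a·b = ab but b·a = a⁵b, so a·b ≠ b·a and G is not abelian.

Answer: No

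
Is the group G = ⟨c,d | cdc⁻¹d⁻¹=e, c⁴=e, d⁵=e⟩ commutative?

Each pair of generators commutes: c·d = cd = d·c. Since the generators pairwise commute, every element of G commutes with every other, so G is abelian.

Answer: Yes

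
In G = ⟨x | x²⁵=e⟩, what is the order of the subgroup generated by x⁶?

|⟨x⁶⟩| equals the order of x⁶. Compute successive powers until reaching e:
  (x⁶)¹ = x⁶, (x⁶)² = x¹², (x⁶)³ = x¹⁸, (x⁶)⁴ = x²⁴, (x⁶)⁵ = x⁵, (x⁶)⁶ = x¹¹, (x⁶)⁷ = x¹⁷, (x⁶)⁸ = x²³, (x⁶)⁹ = x⁴, (x⁶)¹⁰ = x¹⁰, (x⁶)¹¹ = x¹⁶, (x⁶)¹² = x²², (x⁶)¹³ = x³, (x⁶)¹⁴ = x⁹, (x⁶)¹⁵ = x¹⁵, (x⁶)¹⁶ = x²¹, (x⁶)¹⁷ = x², (x⁶)¹⁸ = x⁸, (x⁶)¹⁹ = x¹⁴, (x⁶)²⁰ = x²⁰, (x⁶)²¹ = x, (x⁶)²² = x⁷, (x⁶)²³ = x¹³, (x⁶)²⁴ = x¹⁹, (x⁶)²⁵ = e.
The smallest positive k with (x⁶)ᵏ = e is 25, so |⟨x⁶⟩| = 25.

Answer: 25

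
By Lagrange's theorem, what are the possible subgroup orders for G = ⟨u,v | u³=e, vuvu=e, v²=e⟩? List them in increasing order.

|G| = 6 = 2 · 3. By Lagrange's theorem the order of any subgroup divides 6; the divisors of 6 are 1, 2, 3, 6.

Answer: 1, 2, 3, 6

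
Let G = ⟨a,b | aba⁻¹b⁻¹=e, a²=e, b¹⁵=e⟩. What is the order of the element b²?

Compute successive powers until reaching e:
  (b²)¹ = b², (b²)² = b⁴, (b²)³ = b⁶, (b²)⁴ = b⁸, (b²)⁵ = b¹⁰, (b²)⁶ = b¹², (b²)⁷ = b¹⁴, (b²)⁸ = b, (b²)⁹ = b³, (b²)¹⁰ = b⁵, (b²)¹¹ = b⁷, (b²)¹² = b⁹, (b²)¹³ = b¹¹, (b²)¹⁴ = b¹³, (b²)¹⁵ = e.
The smallest positive k with (b²)ᵏ = e is 15.

Answer: 15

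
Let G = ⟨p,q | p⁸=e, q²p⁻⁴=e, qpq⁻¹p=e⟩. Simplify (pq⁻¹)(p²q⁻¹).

Compute (pq⁻¹) · (p²q⁻¹) by multiplying left to right and reducing via the relations at each step:
  (pq⁻¹) · p² = p³q
  (p³q) · q⁻¹ = p³

Answer: p³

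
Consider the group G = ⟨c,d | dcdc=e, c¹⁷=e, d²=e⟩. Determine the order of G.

Enumerate words in the generators, reducing via the relations: the distinct elements are
  {c, d, e, cd, c², c³, c⁴, c⁵, c⁶, c⁷, c⁸, c⁹, c²d, c³d, c¹², c¹³, c¹¹, c¹⁰, c¹⁴, c¹⁵, c¹⁶, c⁴d, c⁵d, c⁶d, c⁷d, c⁸d, c⁹d, c¹²d, c¹³d, c¹¹d, c¹⁰d, c¹⁴d, c¹⁵d, c¹⁶d}.
No further products give new elements, so |G| = 34.

Answer: 34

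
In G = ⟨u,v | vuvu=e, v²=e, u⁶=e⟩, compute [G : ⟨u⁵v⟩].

First find ord(u⁵v) by computing successive powers:
  (u⁵v)¹ = u⁵v, (u⁵v)² = e.
So |⟨u⁵v⟩| = ord(u⁵v) = 2. With |G| = 12, by Lagrange [G : ⟨u⁵v⟩] = 12/2 = 6.

Answer: 6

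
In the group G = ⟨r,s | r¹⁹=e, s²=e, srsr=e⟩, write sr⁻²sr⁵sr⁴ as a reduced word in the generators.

Multiply left to right, reducing at each step:
  s · r⁻² = r²s
  (r²s) · s = r²
  (r²) · r⁵ = r⁷
  (r⁷) · s = r⁷s
  (r⁷s) · r⁴ = r³s

Answer: r³s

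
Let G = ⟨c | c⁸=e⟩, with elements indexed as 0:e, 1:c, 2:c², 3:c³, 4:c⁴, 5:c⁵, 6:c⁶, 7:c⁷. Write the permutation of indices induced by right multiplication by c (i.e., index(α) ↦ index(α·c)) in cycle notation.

(0 1 2 3 4 5 6 7)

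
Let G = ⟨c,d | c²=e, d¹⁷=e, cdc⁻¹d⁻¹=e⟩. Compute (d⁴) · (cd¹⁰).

Compute (d⁴) · (cd¹⁰) by multiplying left to right and reducing via the relations at each step:
  (d⁴) · c = cd⁴
  (cd⁴) · d¹⁰ = cd¹⁴

Answer: cd¹⁴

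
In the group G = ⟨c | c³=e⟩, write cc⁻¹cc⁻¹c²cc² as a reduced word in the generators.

Multiply left to right, reducing at each step:
  c · c⁻¹ = e
  e · c = c
  c · c⁻¹ = e
  e · c² = c²
  (c²) · c = e
  e · c² = c²

Answer: c²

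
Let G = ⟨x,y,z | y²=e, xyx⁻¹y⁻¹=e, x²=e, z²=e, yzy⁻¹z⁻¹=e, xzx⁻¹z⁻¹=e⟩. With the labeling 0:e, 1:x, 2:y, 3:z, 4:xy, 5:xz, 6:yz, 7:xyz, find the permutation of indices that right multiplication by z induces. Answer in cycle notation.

(0 3)(1 5)(2 6)(4 7)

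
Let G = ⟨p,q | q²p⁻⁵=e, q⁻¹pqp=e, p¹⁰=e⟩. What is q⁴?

Compute successive powers of q, reducing at each step:
  q²: q · q = p⁵
  q³: (p⁵) · q = q⁻¹
  q⁴: (q⁻¹) · q = e

Answer: e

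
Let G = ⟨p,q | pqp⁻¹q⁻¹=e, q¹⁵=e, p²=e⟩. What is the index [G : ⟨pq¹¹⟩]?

First find ord(pq¹¹) by computing successive powers:
  (pq¹¹)¹ = pq¹¹, (pq¹¹)² = q⁷, (pq¹¹)³ = pq³, (pq¹¹)⁴ = q¹⁴, (pq¹¹)⁵ = pq¹⁰, (pq¹¹)⁶ = q⁶, (pq¹¹)⁷ = pq², (pq¹¹)⁸ = q¹³, (pq¹¹)⁹ = pq⁹, (pq¹¹)¹⁰ = q⁵, (pq¹¹)¹¹ = pq, (pq¹¹)¹² = q¹², (pq¹¹)¹³ = pq⁸, (pq¹¹)¹⁴ = q⁴, (pq¹¹)¹⁵ = p, (pq¹¹)¹⁶ = q¹¹, (pq¹¹)¹⁷ = pq⁷, (pq¹¹)¹⁸ = q³, (pq¹¹)¹⁹ = pq¹⁴, (pq¹¹)²⁰ = q¹⁰, (pq¹¹)²¹ = pq⁶, (pq¹¹)²² = q², (pq¹¹)²³ = pq¹³, (pq¹¹)²⁴ = q⁹, (pq¹¹)²⁵ = pq⁵, (pq¹¹)²⁶ = q, (pq¹¹)²⁷ = pq¹², (pq¹¹)²⁸ = q⁸, (pq¹¹)²⁹ = pq⁴, (pq¹¹)³⁰ = e.
So |⟨pq¹¹⟩| = ord(pq¹¹) = 30. With |G| = 30, by Lagrange [G : ⟨pq¹¹⟩] = 30/30 = 1.

Answer: 1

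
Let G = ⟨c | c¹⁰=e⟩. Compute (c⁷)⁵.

Compute successive powers of (c⁷), reducing at each step:
  (c⁷)²: (c⁷) · c⁷ = c⁴
  (c⁷)³: (c⁴) · c⁷ = c
  (c⁷)⁴: c · c⁷ = c⁸
  (c⁷)⁵: (c⁸) · c⁷ = c⁵

Answer: c⁵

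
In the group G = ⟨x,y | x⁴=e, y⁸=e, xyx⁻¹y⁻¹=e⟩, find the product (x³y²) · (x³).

Compute (x³y²) · (x³) by multiplying left to right and reducing via the relations at each step:
  (x³y²) · x³ = x²y²

Answer: x²y²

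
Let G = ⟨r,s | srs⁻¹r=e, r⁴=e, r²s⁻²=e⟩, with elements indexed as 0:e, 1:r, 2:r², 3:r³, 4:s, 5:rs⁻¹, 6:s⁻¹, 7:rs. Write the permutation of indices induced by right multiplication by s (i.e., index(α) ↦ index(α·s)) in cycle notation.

(0 4 2 6)(1 7 3 5)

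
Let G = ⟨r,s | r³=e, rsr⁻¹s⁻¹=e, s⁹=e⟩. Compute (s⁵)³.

Compute successive powers of (s⁵), reducing at each step:
  (s⁵)²: (s⁵) · s⁵ = s
  (s⁵)³: s · s⁵ = s⁶

Answer: s⁶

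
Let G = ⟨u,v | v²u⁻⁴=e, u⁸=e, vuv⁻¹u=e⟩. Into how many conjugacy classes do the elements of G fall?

The conjugacy classes (representative and size) are:
  [e] (size 1), [u⁷] (size 2), [u²] (size 2), [u⁵] (size 2), [u⁴] (size 1), [u²v⁻¹] (size 4), [u³v] (size 4).
Class equation: 1 + 2 + 2 + 2 + 1 + 4 + 4 = 16 = |G|. So G has 7 conjugacy classes.

Answer: 7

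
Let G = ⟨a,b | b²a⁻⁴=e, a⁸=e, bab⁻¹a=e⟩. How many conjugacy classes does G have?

The conjugacy classes (representative and size) are:
  [e] (size 1), [a⁷] (size 2), [a²] (size 2), [a⁵] (size 2), [a⁴] (size 1), [a²b⁻¹] (size 4), [a³b] (size 4).
Class equation: 1 + 2 + 2 + 2 + 1 + 4 + 4 = 16 = |G|. So G has 7 conjugacy classes.

Answer: 7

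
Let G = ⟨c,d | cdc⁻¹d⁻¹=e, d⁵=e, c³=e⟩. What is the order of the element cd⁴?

Compute successive powers until reaching e:
  (cd⁴)¹ = cd⁴, (cd⁴)² = c²d³, (cd⁴)³ = d², (cd⁴)⁴ = cd, (cd⁴)⁵ = c², (cd⁴)⁶ = d⁴, (cd⁴)⁷ = cd³, (cd⁴)⁸ = c²d², (cd⁴)⁹ = d, (cd⁴)¹⁰ = c, (cd⁴)¹¹ = c²d⁴, (cd⁴)¹² = d³, (cd⁴)¹³ = cd², (cd⁴)¹⁴ = c²d, (cd⁴)¹⁵ = e.
The smallest positive k with (cd⁴)ᵏ = e is 15.

Answer: 15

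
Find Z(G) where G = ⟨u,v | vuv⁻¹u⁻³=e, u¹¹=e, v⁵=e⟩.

An element z ∈ Z(G) iff z commutes with every generator.
For example e is central: e·u = u = u·e; e·v = v = v·e.
Whereas u ∉ Z(G) since u·v = uv ≠ u³v = v·u.
Checking each of the 55 elements this way gives Z(G) = {e}, of order 1.

Answer: {e}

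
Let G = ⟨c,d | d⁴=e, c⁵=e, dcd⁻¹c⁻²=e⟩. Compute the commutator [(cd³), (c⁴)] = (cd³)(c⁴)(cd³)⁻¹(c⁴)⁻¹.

[(cd³), (c⁴)] = (cd³)·(c⁴)·(cd³)⁻¹·(c⁴)⁻¹.
  (cd³) · (c⁴) = c³d³
  (c³d³) · (c³d) = c²
  (c²) · c = c³

Answer: c³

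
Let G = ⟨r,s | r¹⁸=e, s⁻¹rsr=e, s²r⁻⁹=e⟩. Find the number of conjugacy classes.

The conjugacy classes (representative and size) are:
  [e] (size 1), [r¹⁷] (size 2), [r¹⁶] (size 2), [r³] (size 2), [r¹⁴] (size 2), [r¹³] (size 2), [r¹²] (size 2), [r¹¹] (size 2), [r¹⁰] (size 2), [r⁹] (size 1), [r⁸s] (size 9), [rs] (size 9).
Class equation: 1 + 2 + 2 + 2 + 2 + 2 + 2 + 2 + 2 + 1 + 9 + 9 = 36 = |G|. So G has 12 conjugacy classes.

Answer: 12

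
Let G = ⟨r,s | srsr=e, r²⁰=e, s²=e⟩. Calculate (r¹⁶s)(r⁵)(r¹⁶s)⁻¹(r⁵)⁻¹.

[(r¹⁶s), (r⁵)] = (r¹⁶s)·(r⁵)·(r¹⁶s)⁻¹·(r⁵)⁻¹.
  (r¹⁶s) · (r⁵) = r¹¹s
  (r¹¹s) · (r¹⁶s) = r¹⁵
  (r¹⁵) · (r¹⁵) = r¹⁰

Answer: r¹⁰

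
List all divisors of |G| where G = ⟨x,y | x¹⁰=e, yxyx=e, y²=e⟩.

|G| = 20 = 2² · 5. By Lagrange's theorem the order of any subgroup divides 20; the divisors of 20 are 1, 2, 4, 5, 10, 20.

Answer: 1, 2, 4, 5, 10, 20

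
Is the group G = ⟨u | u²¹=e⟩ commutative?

G has a single generator, so G is cyclic and hence abelian.

Answer: Yes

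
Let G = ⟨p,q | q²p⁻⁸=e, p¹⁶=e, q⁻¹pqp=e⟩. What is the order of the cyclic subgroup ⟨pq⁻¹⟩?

|⟨pq⁻¹⟩| equals the order of pq⁻¹. Compute successive powers until reaching e:
  (pq⁻¹)¹ = pq⁻¹, (pq⁻¹)² = p⁸, (pq⁻¹)³ = pq, (pq⁻¹)⁴ = e.
The smallest positive k with (pq⁻¹)ᵏ = e is 4, so |⟨pq⁻¹⟩| = 4.

Answer: 4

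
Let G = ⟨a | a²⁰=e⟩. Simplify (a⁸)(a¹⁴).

Compute (a⁸) · (a¹⁴) by multiplying left to right and reducing via the relations at each step:
  (a⁸) · a¹⁴ = a²

Answer: a²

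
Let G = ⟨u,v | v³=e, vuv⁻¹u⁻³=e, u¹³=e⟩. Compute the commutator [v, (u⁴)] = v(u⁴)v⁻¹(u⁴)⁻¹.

[v, (u⁴)] = v·(u⁴)·v⁻¹·(u⁴)⁻¹.
  v · (u⁴) = u¹²v
  (u¹²v) · (v²) = u¹²
  (u¹²) · (u⁹) = u⁸

Answer: u⁸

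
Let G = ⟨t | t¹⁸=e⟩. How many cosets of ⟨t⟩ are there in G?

First find ord(t) by computing successive powers:
  t¹ = t, t² = t², t³ = t³, t⁴ = t⁴, t⁵ = t⁵, t⁶ = t⁶, t⁷ = t⁷, t⁸ = t⁸, t⁹ = t⁹, t¹⁰ = t¹⁰, t¹¹ = t¹¹, t¹² = t¹², t¹³ = t¹³, t¹⁴ = t¹⁴, t¹⁵ = t¹⁵, t¹⁶ = t¹⁶, t¹⁷ = t¹⁷, t¹⁸ = e.
So |⟨t⟩| = ord(t) = 18. With |G| = 18, by Lagrange [G : ⟨t⟩] = 18/18 = 1.

Answer: 1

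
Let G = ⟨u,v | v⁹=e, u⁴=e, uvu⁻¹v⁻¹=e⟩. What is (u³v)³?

Compute successive powers of (u³v), reducing at each step:
  (u³v)²: (u³v) · u³ = u²v;   (u²v) · v = u²v²
  (u³v)³: (u²v²) · u³ = uv²;   (uv²) · v = uv³

Answer: uv³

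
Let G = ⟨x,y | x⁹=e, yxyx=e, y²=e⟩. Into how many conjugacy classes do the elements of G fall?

The conjugacy classes (representative and size) are:
  [e] (size 1), [x⁸] (size 2), [x⁷] (size 2), [x⁶] (size 2), [x⁵] (size 2), [x⁴y] (size 9).
Class equation: 1 + 2 + 2 + 2 + 2 + 9 = 18 = |G|. So G has 6 conjugacy classes.

Answer: 6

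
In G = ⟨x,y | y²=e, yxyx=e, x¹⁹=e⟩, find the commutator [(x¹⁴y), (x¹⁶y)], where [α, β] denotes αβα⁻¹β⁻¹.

[(x¹⁴y), (x¹⁶y)] = (x¹⁴y)·(x¹⁶y)·(x¹⁴y)⁻¹·(x¹⁶y)⁻¹.
  (x¹⁴y) · (x¹⁶y) = x¹⁷
  (x¹⁷) · (x¹⁴y) = x¹²y
  (x¹²y) · (x¹⁶y) = x¹⁵

Answer: x¹⁵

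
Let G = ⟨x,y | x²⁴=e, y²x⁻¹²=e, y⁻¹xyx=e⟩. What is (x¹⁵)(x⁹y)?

Compute (x¹⁵) · (x⁹y) by multiplying left to right and reducing via the relations at each step:
  (x¹⁵) · x⁹ = e
  e · y = y

Answer: y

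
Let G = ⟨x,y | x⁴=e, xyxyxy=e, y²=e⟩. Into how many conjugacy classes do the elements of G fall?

The conjugacy classes (representative and size) are:
  [e] (size 1), [x³] (size 6), [x²yx²y] (size 3), [xyx³] (size 6), [yx³] (size 8).
Class equation: 1 + 6 + 3 + 6 + 8 = 24 = |G|. So G has 5 conjugacy classes.

Answer: 5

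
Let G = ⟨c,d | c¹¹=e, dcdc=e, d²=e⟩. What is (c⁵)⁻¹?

The order of (c⁵) is 11 (smallest k with (c⁵)ᵏ = e), so (c⁵)⁻¹ = (c⁵)¹⁰ = c⁶.
Check: (c⁵) · (c⁶) → (c⁵) · c⁶ = e, giving e as required.

Answer: c⁶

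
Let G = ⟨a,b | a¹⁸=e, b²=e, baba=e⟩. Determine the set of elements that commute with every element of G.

An element z ∈ Z(G) iff z commutes with every generator.
For example a⁹ is central: (a⁹)·a = a¹⁰ = a·(a⁹); (a⁹)·b = a⁹b = b·(a⁹).
Whereas a ∉ Z(G) since a·b = ab ≠ a¹⁷b = b·a.
Checking each of the 36 elements this way gives Z(G) = {e, a⁹}, of order 2.

Answer: {e, a⁹}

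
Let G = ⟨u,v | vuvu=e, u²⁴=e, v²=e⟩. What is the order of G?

Enumerate words in the generators, reducing via the relations: the distinct elements are
  {e, u, v, uv, u², u³, u⁴, u⁵, u⁶, u⁷, u⁸, u⁹, u²v, u²², u²³, u²¹, u²⁰, u³v, u¹², u¹³, u¹¹, u¹⁰, u¹⁴, u¹⁵, u¹⁶, u¹⁷, u¹⁸, u¹⁹, u⁴v, u⁵v, u⁶v, u⁷v, u⁸v, u⁹v, u²²v, u²³v, u²¹v, u²⁰v, u¹²v, u¹³v, u¹¹v, u¹⁰v, u¹⁴v, u¹⁵v, u¹⁶v, u¹⁷v, u¹⁸v, u¹⁹v}.
No further products give new elements, so |G| = 48.

Answer: 48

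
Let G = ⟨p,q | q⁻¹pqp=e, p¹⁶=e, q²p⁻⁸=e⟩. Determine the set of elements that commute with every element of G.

An element z ∈ Z(G) iff z commutes with every generator.
For example p⁸ is central: (p⁸)·p = p⁹ = p·(p⁸); (p⁸)·q = q⁻¹ = q·(p⁸).
Whereas p ∉ Z(G) since p·q = pq ≠ p⁷q⁻¹ = q·p.
Checking each of the 32 elements this way gives Z(G) = {e, p⁸}, of order 2.

Answer: {e, p⁸}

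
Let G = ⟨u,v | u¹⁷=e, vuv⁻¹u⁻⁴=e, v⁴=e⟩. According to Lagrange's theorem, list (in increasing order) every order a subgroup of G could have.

|G| = 68 = 2² · 17. By Lagrange's theorem the order of any subgroup divides 68; the divisors of 68 are 1, 2, 4, 17, 34, 68.

Answer: 1, 2, 4, 17, 34, 68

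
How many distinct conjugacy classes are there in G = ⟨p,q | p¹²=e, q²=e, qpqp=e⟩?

The conjugacy classes (representative and size) are:
  [e] (size 1), [p¹¹] (size 2), [p²] (size 2), [p⁹] (size 2), [p⁴] (size 2), [p⁵] (size 2), [p⁶] (size 1), [q] (size 6), [pq] (size 6).
Class equation: 1 + 2 + 2 + 2 + 2 + 2 + 1 + 6 + 6 = 24 = |G|. So G has 9 conjugacy classes.

Answer: 9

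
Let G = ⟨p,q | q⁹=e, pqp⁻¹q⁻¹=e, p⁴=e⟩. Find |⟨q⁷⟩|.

|⟨q⁷⟩| equals the order of q⁷. Compute successive powers until reaching e:
  (q⁷)¹ = q⁷, (q⁷)² = q⁵, (q⁷)³ = q³, (q⁷)⁴ = q, (q⁷)⁵ = q⁸, (q⁷)⁶ = q⁶, (q⁷)⁷ = q⁴, (q⁷)⁸ = q², (q⁷)⁹ = e.
The smallest positive k with (q⁷)ᵏ = e is 9, so |⟨q⁷⟩| = 9.

Answer: 9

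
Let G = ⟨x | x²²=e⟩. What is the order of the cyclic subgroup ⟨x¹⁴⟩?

|⟨x¹⁴⟩| equals the order of x¹⁴. Compute successive powers until reaching e:
  (x¹⁴)¹ = x¹⁴, (x¹⁴)² = x⁶, (x¹⁴)³ = x²⁰, (x¹⁴)⁴ = x¹², (x¹⁴)⁵ = x⁴, (x¹⁴)⁶ = x¹⁸, (x¹⁴)⁷ = x¹⁰, (x¹⁴)⁸ = x², (x¹⁴)⁹ = x¹⁶, (x¹⁴)¹⁰ = x⁸, (x¹⁴)¹¹ = e.
The smallest positive k with (x¹⁴)ᵏ = e is 11, so |⟨x¹⁴⟩| = 11.

Answer: 11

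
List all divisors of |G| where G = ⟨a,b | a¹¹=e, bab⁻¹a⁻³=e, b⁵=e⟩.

|G| = 55 = 5 · 11. By Lagrange's theorem the order of any subgroup divides 55; the divisors of 55 are 1, 5, 11, 55.

Answer: 1, 5, 11, 55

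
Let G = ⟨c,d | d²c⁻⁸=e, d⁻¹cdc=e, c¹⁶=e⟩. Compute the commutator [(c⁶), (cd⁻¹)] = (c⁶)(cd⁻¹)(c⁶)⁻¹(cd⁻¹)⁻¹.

[(c⁶), (cd⁻¹)] = (c⁶)·(cd⁻¹)·(c⁶)⁻¹·(cd⁻¹)⁻¹.
  (c⁶) · (cd⁻¹) = c⁷d⁻¹
  (c⁷d⁻¹) · (c¹⁰) = c⁵d
  (c⁵d) · (cd) = c¹²

Answer: c¹²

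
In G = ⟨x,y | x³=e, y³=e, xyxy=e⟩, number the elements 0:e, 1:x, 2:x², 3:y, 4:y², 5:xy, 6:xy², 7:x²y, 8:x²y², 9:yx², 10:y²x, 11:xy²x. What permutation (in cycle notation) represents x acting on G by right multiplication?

(0 1 2)(3 8 9)(4 10 5)(6 11 7)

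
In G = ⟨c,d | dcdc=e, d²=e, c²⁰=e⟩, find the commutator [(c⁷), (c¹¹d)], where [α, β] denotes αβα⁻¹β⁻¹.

[(c⁷), (c¹¹d)] = (c⁷)·(c¹¹d)·(c⁷)⁻¹·(c¹¹d)⁻¹.
  (c⁷) · (c¹¹d) = c¹⁸d
  (c¹⁸d) · (c¹³) = c⁵d
  (c⁵d) · (c¹¹d) = c¹⁴

Answer: c¹⁴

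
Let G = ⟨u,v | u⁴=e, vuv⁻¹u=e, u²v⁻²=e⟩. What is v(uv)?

Compute v · (uv) by multiplying left to right and reducing via the relations at each step:
  v · u = uv⁻¹
  (uv⁻¹) · v = u

Answer: u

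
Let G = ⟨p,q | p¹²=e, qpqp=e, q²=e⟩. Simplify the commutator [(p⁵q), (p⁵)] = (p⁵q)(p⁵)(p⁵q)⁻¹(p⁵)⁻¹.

[(p⁵q), (p⁵)] = (p⁵q)·(p⁵)·(p⁵q)⁻¹·(p⁵)⁻¹.
  (p⁵q) · (p⁵) = q
  q · (p⁵q) = p⁷
  (p⁷) · (p⁷) = p²

Answer: p²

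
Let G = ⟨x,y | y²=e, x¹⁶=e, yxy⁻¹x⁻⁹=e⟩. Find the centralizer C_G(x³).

⟨x³⟩ ⊆ C_G(x³) since powers of x³ commute with x³; so |C_G(x³)| ≥ |⟨x³⟩| = 16.
By orbit–stabilizer, |C_G(x³)| = |G| / |conj. class of x³| = 32 / 2 = 16.
The 16 elements commuting with x³ are {e, x, x², x³, x⁴, x⁵, x⁶, x⁷, x⁸, x⁹, x¹⁰, x¹¹, x¹², x¹³, x¹⁴, x¹⁵}.

Answer: {e, x, x², x³, x⁴, x⁵, x⁶, x⁷, x⁸, x⁹, x¹⁰, x¹¹, x¹², x¹³, x¹⁴, x¹⁵}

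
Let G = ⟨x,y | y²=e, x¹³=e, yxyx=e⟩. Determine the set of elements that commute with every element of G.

An element z ∈ Z(G) iff z commutes with every generator.
For example e is central: e·x = x = x·e; e·y = y = y·e.
Whereas x ∉ Z(G) since x·y = xy ≠ x¹²y = y·x.
Checking each of the 26 elements this way gives Z(G) = {e}, of order 1.

Answer: {e}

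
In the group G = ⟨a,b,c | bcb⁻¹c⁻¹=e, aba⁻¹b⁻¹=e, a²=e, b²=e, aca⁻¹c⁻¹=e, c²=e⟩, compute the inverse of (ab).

The order of (ab) is 2 (smallest k with (ab)ᵏ = e), so (ab)⁻¹ = (ab)¹ = ab.
Check: (ab) · (ab) → (ab) · a = b;   b · b = e, giving e as required.

Answer: ab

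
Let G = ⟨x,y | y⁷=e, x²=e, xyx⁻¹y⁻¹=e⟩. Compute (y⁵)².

Compute successive powers of (y⁵), reducing at each step:
  (y⁵)²: (y⁵) · y⁵ = y³

Answer: y³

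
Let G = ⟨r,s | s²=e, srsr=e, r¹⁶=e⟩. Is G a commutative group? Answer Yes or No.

r·s = rs but s·r = r¹⁵s, so r·s ≠ s·r and G is not abelian.

Answer: No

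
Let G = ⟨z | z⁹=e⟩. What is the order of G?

G is generated by a single element, so G is cyclic. The relator gives z⁹ = e and no smaller power is forced to be e, so the 9 powers {e, z, z², z³, z⁴, z⁵, z⁶, z⁷, z⁸} are distinct. Hence |G| = 9.

Answer: 9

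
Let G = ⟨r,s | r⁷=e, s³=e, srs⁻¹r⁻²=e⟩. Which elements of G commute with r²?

⟨r²⟩ ⊆ C_G(r²) since powers of r² commute with r²; so |C_G(r²)| ≥ |⟨r²⟩| = 7.
By orbit–stabilizer, |C_G(r²)| = |G| / |conj. class of r²| = 21 / 3 = 7.
The 7 elements commuting with r² are {e, r, r², r³, r⁴, r⁵, r⁶}.

Answer: {e, r, r², r³, r⁴, r⁵, r⁶}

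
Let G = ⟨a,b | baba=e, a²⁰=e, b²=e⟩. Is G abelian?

a·b = ab but b·a = a¹⁹b, so a·b ≠ b·a and G is not abelian.

Answer: No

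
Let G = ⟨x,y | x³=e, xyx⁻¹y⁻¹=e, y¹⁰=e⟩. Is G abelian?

Each pair of generators commutes: x·y = xy = y·x. Since the generators pairwise commute, every element of G commutes with every other, so G is abelian.

Answer: Yes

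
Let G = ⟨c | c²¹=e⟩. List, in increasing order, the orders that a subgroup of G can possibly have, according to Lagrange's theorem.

|G| = 21 = 3 · 7. By Lagrange's theorem the order of any subgroup divides 21; the divisors of 21 are 1, 3, 7, 21.

Answer: 1, 3, 7, 21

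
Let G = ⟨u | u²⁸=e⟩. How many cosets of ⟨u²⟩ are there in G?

First find ord(u²) by computing successive powers:
  (u²)¹ = u², (u²)² = u⁴, (u²)³ = u⁶, (u²)⁴ = u⁸, (u²)⁵ = u¹⁰, (u²)⁶ = u¹², (u²)⁷ = u¹⁴, (u²)⁸ = u¹⁶, (u²)⁹ = u¹⁸, (u²)¹⁰ = u²⁰, (u²)¹¹ = u²², (u²)¹² = u²⁴, (u²)¹³ = u²⁶, (u²)¹⁴ = e.
So |⟨u²⟩| = ord(u²) = 14. With |G| = 28, by Lagrange [G : ⟨u²⟩] = 28/14 = 2.

Answer: 2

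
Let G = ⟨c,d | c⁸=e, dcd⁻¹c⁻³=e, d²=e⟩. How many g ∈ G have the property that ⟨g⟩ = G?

⟨g⟩ = G would require ord(g) = |G| = 16, but the maximum element order in G is 8 < 16. So G is not cyclic and no single element generates it: the count is 0.

Answer: 0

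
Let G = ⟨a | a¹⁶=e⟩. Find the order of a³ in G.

Compute successive powers until reaching e:
  (a³)¹ = a³, (a³)² = a⁶, (a³)³ = a⁹, (a³)⁴ = a¹², (a³)⁵ = a¹⁵, (a³)⁶ = a², (a³)⁷ = a⁵, (a³)⁸ = a⁸, (a³)⁹ = a¹¹, (a³)¹⁰ = a¹⁴, (a³)¹¹ = a, (a³)¹² = a⁴, (a³)¹³ = a⁷, (a³)¹⁴ = a¹⁰, (a³)¹⁵ = a¹³, (a³)¹⁶ = e.
The smallest positive k with (a³)ᵏ = e is 16.

Answer: 16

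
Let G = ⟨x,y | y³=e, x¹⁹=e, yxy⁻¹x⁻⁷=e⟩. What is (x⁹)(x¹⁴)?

Compute (x⁹) · (x¹⁴) by multiplying left to right and reducing via the relations at each step:
  (x⁹) · x¹⁴ = x⁴

Answer: x⁴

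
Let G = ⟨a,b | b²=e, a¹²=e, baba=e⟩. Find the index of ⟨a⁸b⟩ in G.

First find ord(a⁸b) by computing successive powers:
  (a⁸b)¹ = a⁸b, (a⁸b)² = e.
So |⟨a⁸b⟩| = ord(a⁸b) = 2. With |G| = 24, by Lagrange [G : ⟨a⁸b⟩] = 24/2 = 12.

Answer: 12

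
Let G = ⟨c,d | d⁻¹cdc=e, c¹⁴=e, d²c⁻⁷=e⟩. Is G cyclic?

Every cyclic group is abelian. But c·d = cd while d·c = c⁶d⁻¹, so c·d ≠ d·c and G is not abelian. Hence G is not cyclic.

Answer: No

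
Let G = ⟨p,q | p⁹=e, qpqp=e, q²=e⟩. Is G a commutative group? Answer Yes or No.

p·q = pq but q·p = p⁸q, so p·q ≠ q·p and G is not abelian.

Answer: No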